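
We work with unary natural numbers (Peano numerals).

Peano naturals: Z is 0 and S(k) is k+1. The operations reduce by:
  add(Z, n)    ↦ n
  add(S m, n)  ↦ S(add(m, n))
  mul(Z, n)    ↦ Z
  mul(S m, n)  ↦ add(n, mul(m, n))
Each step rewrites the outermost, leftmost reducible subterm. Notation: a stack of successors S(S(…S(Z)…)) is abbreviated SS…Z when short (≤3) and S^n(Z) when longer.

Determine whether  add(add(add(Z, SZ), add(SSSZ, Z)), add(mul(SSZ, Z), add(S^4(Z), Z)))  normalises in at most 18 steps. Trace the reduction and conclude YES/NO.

Answer: NO — after 18 steps the term is S(S(S(S(add(S^4(Z), Z))))), not yet normal

Working:
  start: add(add(add(Z, SZ), add(SSSZ, Z)), add(mul(SSZ, Z), add(S^4(Z), Z)))
  step 1: add(add(SZ, add(SSSZ, Z)), add(mul(SSZ, Z), add(S^4(Z), Z)))
  step 2: add(S(add(Z, add(SSSZ, Z))), add(mul(SSZ, Z), add(S^4(Z), Z)))
  step 3: S(add(add(Z, add(SSSZ, Z)), add(mul(SSZ, Z), add(S^4(Z), Z))))
  step 4: S(add(add(SSSZ, Z), add(mul(SSZ, Z), add(S^4(Z), Z))))
  step 5: S(add(S(add(SSZ, Z)), add(mul(SSZ, Z), add(S^4(Z), Z))))
  step 6: S(S(add(add(SSZ, Z), add(mul(SSZ, Z), add(S^4(Z), Z)))))
  step 7: S(S(add(S(add(SZ, Z)), add(mul(SSZ, Z), add(S^4(Z), Z)))))
  step 8: S(S(S(add(add(SZ, Z), add(mul(SSZ, Z), add(S^4(Z), Z))))))
  step 9: S(S(S(add(S(add(Z, Z)), add(mul(SSZ, Z), add(S^4(Z), Z))))))
  step 10: S(S(S(S(add(add(Z, Z), add(mul(SSZ, Z), add(S^4(Z), Z)))))))
  step 11: S(S(S(S(add(Z, add(mul(SSZ, Z), add(S^4(Z), Z)))))))
  step 12: S(S(S(S(add(mul(SSZ, Z), add(S^4(Z), Z))))))
  step 13: S(S(S(S(add(add(Z, mul(SZ, Z)), add(S^4(Z), Z))))))
  step 14: S(S(S(S(add(mul(SZ, Z), add(S^4(Z), Z))))))
  step 15: S(S(S(S(add(add(Z, mul(Z, Z)), add(S^4(Z), Z))))))
  step 16: S(S(S(S(add(mul(Z, Z), add(S^4(Z), Z))))))
  step 17: S(S(S(S(add(Z, add(S^4(Z), Z))))))
  step 18: S(S(S(S(add(S^4(Z), Z)))))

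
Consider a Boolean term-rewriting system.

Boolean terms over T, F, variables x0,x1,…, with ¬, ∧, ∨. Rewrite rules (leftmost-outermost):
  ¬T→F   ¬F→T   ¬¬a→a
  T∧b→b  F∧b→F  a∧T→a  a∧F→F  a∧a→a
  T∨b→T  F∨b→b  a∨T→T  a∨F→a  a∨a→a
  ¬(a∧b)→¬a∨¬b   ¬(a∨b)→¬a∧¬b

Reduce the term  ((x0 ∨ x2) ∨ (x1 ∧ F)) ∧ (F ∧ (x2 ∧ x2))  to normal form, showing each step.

Answer: normal form = F  (in 4 steps)

Working:
  start: ((x0 ∨ x2) ∨ (x1 ∧ F)) ∧ (F ∧ (x2 ∧ x2))
  [1] ((x0 ∨ x2) ∨ F) ∧ (F ∧ (x2 ∧ x2))
  [2] (x0 ∨ x2) ∧ (F ∧ (x2 ∧ x2))
  [3] (x0 ∨ x2) ∧ F
  [4] F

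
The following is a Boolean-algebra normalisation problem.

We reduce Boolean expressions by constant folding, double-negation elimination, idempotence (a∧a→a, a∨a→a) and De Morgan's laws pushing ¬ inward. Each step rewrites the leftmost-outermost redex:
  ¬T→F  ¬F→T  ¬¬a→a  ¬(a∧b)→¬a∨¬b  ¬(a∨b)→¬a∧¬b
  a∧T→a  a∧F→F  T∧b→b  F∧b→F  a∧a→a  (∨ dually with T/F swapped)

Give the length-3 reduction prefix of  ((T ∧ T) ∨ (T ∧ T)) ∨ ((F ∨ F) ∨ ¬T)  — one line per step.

Answer: after 3 steps: T

Derivation:
  start: ((T ∧ T) ∨ (T ∧ T)) ∨ ((F ∨ F) ∨ ¬T)
  →1  (T ∧ T) ∨ ((F ∨ F) ∨ ¬T)
  →2  T ∨ ((F ∨ F) ∨ ¬T)
  →3  T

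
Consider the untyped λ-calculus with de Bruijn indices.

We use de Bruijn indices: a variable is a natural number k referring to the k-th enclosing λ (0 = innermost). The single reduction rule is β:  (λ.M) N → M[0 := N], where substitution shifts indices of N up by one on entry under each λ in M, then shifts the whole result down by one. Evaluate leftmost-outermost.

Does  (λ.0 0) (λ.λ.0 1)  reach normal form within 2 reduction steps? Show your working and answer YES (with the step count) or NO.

  start: (λ.0 0) (λ.λ.0 1)
  →1  (λ.λ.0 1) (λ.λ.0 1)
  →2  λ.0 (λ.λ.0 1)

Answer: YES — reaches normal form λ.0 (λ.λ.0 1) in 2 ≤ 2 steps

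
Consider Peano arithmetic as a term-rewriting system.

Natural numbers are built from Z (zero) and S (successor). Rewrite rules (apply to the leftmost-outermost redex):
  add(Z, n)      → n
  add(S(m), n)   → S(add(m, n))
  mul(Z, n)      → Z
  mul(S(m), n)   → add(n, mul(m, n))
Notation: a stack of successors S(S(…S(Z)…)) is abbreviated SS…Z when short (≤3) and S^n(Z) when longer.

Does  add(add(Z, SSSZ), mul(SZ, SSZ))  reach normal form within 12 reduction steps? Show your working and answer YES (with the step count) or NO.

  start: add(add(Z, SSSZ), mul(SZ, SSZ))
  [1] add(SSSZ, mul(SZ, SSZ))
  [2] S(add(SSZ, mul(SZ, SSZ)))
  [3] S(S(add(SZ, mul(SZ, SSZ))))
  [4] S(S(S(add(Z, mul(SZ, SSZ)))))
  [5] S(S(S(mul(SZ, SSZ))))
  [6] S(S(S(add(SSZ, mul(Z, SSZ)))))
  [7] S(S(S(S(add(SZ, mul(Z, SSZ))))))
  [8] S(S(S(S(S(add(Z, mul(Z, SSZ)))))))
  [9] S(S(S(S(S(mul(Z, SSZ))))))
  [10] S^5(Z)

Answer: YES — reaches normal form S^5(Z) in 10 ≤ 12 steps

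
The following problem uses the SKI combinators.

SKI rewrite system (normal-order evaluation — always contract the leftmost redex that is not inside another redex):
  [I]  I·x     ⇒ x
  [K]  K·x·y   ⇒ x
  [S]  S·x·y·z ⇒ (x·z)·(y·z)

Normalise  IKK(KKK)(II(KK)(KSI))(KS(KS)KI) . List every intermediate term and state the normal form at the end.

  start: IKK(KKK)(II(KK)(KSI))(KS(KS)KI)
  [1] KK(KKK)(II(KK)(KSI))(KS(KS)KI)
  [2] K(II(KK)(KSI))(KS(KS)KI)
  [3] II(KK)(KSI)
  [4] I(KK)(KSI)
  [5] KK(KSI)
  [6] K

Answer: normal form = K  (in 6 steps)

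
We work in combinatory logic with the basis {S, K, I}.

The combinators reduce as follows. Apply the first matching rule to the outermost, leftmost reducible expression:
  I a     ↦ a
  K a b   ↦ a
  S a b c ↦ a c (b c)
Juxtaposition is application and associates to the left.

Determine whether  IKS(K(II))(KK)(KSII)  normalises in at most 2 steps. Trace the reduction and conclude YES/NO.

  start: IKS(K(II))(KK)(KSII)
  →1  KS(K(II))(KK)(KSII)
  →2  S(KK)(KSII)

Answer: NO — after 2 steps the term is S(KK)(KSII), not yet normal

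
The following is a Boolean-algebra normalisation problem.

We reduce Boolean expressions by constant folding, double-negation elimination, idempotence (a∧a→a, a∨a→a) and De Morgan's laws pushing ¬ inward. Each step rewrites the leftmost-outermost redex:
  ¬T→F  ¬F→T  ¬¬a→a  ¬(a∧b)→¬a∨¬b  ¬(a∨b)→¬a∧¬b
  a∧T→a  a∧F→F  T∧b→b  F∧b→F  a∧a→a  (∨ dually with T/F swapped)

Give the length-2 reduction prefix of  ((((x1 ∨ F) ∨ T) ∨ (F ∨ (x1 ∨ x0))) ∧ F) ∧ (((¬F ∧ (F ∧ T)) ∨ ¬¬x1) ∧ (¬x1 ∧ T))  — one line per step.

  start: ((((x1 ∨ F) ∨ T) ∨ (F ∨ (x1 ∨ x0))) ∧ F) ∧ (((¬F ∧ (F ∧ T)) ∨ ¬¬x1) ∧ (¬x1 ∧ T))
  →1  F ∧ (((¬F ∧ (F ∧ T)) ∨ ¬¬x1) ∧ (¬x1 ∧ T))
  →2  F

Answer: after 2 steps: F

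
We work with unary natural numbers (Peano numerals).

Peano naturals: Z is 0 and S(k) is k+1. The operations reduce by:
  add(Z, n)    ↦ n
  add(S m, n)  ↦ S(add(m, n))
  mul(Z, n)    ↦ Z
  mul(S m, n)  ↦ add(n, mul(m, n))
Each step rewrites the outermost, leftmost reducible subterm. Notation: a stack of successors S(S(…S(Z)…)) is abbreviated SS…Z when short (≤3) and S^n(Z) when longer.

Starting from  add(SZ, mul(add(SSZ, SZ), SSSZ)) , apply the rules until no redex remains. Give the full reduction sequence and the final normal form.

Answer: normal form = S^10(Z)  (in 21 steps)

Working:
  start: add(SZ, mul(add(SSZ, SZ), SSSZ))
  →1  S(add(Z, mul(add(SSZ, SZ), SSSZ)))
  →2  S(mul(add(SSZ, SZ), SSSZ))
  →3  S(mul(S(add(SZ, SZ)), SSSZ))
  →4  S(add(SSSZ, mul(add(SZ, SZ), SSSZ)))
  →5  S(S(add(SSZ, mul(add(SZ, SZ), SSSZ))))
  →6  S(S(S(add(SZ, mul(add(SZ, SZ), SSSZ)))))
  →7  S(S(S(S(add(Z, mul(add(SZ, SZ), SSSZ))))))
  →8  S(S(S(S(mul(add(SZ, SZ), SSSZ)))))
  →9  S(S(S(S(mul(S(add(Z, SZ)), SSSZ)))))
  →10  S(S(S(S(add(SSSZ, mul(add(Z, SZ), SSSZ))))))
  →11  S(S(S(S(S(add(SSZ, mul(add(Z, SZ), SSSZ)))))))
  →12  S(S(S(S(S(S(add(SZ, mul(add(Z, SZ), SSSZ))))))))
  →13  S(S(S(S(S(S(S(add(Z, mul(add(Z, SZ), SSSZ)))))))))
  →14  S(S(S(S(S(S(S(mul(add(Z, SZ), SSSZ))))))))
  →15  S(S(S(S(S(S(S(mul(SZ, SSSZ))))))))
  →16  S(S(S(S(S(S(S(add(SSSZ, mul(Z, SSSZ)))))))))
  →17  S(S(S(S(S(S(S(S(add(SSZ, mul(Z, SSSZ))))))))))
  →18  S(S(S(S(S(S(S(S(S(add(SZ, mul(Z, SSSZ)))))))))))
  →19  S(S(S(S(S(S(S(S(S(S(add(Z, mul(Z, SSSZ))))))))))))
  →20  S(S(S(S(S(S(S(S(S(S(mul(Z, SSSZ)))))))))))
  →21  S^10(Z)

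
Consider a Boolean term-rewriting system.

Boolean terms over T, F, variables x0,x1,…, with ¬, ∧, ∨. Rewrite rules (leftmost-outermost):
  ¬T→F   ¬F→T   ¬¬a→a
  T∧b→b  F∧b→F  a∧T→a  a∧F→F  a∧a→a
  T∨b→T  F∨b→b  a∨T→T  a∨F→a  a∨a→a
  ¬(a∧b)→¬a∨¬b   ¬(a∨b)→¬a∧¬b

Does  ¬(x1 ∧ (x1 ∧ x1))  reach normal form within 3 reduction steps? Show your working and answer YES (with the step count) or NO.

  start: ¬(x1 ∧ (x1 ∧ x1))
  step 1: ¬x1 ∨ ¬(x1 ∧ x1)
  step 2: ¬x1 ∨ (¬x1 ∨ ¬x1)
  step 3: ¬x1 ∨ ¬x1

Answer: NO — after 3 steps the term is ¬x1 ∨ ¬x1, not yet normal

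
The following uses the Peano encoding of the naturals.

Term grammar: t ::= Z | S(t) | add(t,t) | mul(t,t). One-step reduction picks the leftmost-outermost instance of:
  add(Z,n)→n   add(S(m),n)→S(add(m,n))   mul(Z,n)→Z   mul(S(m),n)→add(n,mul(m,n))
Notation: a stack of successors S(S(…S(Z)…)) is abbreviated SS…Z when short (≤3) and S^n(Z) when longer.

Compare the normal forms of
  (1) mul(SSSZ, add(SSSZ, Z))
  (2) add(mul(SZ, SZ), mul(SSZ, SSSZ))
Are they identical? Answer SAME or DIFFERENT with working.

Answer: DIFFERENT — A ⇓ S^9(Z), B ⇓ S^7(Z)

Reduction:
Term A:
  start: mul(SSSZ, add(SSSZ, Z))
  →1  add(add(SSSZ, Z), mul(SSZ, add(SSSZ, Z)))
  →2  add(S(add(SSZ, Z)), mul(SSZ, add(SSSZ, Z)))
  →3  S(add(add(SSZ, Z), mul(SSZ, add(SSSZ, Z))))
  →4  S(add(S(add(SZ, Z)), mul(SSZ, add(SSSZ, Z))))
  →5  S(S(add(add(SZ, Z), mul(SSZ, add(SSSZ, Z)))))
  →6  S(S(add(S(add(Z, Z)), mul(SSZ, add(SSSZ, Z)))))
  →7  S(S(S(add(add(Z, Z), mul(SSZ, add(SSSZ, Z))))))
  →8  S(S(S(add(Z, mul(SSZ, add(SSSZ, Z))))))
  →9  S(S(S(mul(SSZ, add(SSSZ, Z)))))
  →10  S(S(S(add(add(SSSZ, Z), mul(SZ, add(SSSZ, Z))))))
  →11  S(S(S(add(S(add(SSZ, Z)), mul(SZ, add(SSSZ, Z))))))
  →12  S(S(S(S(add(add(SSZ, Z), mul(SZ, add(SSSZ, Z)))))))
  →13  S(S(S(S(add(S(add(SZ, Z)), mul(SZ, add(SSSZ, Z)))))))
  →14  S(S(S(S(S(add(add(SZ, Z), mul(SZ, add(SSSZ, Z))))))))
  →15  S(S(S(S(S(add(S(add(Z, Z)), mul(SZ, add(SSSZ, Z))))))))
  →16  S(S(S(S(S(S(add(add(Z, Z), mul(SZ, add(SSSZ, Z)))))))))
  →17  S(S(S(S(S(S(add(Z, mul(SZ, add(SSSZ, Z)))))))))
  →18  S(S(S(S(S(S(mul(SZ, add(SSSZ, Z))))))))
  →19  S(S(S(S(S(S(add(add(SSSZ, Z), mul(Z, add(SSSZ, Z)))))))))
  →20  S(S(S(S(S(S(add(S(add(SSZ, Z)), mul(Z, add(SSSZ, Z)))))))))
  →21  S(S(S(S(S(S(S(add(add(SSZ, Z), mul(Z, add(SSSZ, Z))))))))))
  →22  S(S(S(S(S(S(S(add(S(add(SZ, Z)), mul(Z, add(SSSZ, Z))))))))))
  →23  S(S(S(S(S(S(S(S(add(add(SZ, Z), mul(Z, add(SSSZ, Z)))))))))))
  →24  S(S(S(S(S(S(S(S(add(S(add(Z, Z)), mul(Z, add(SSSZ, Z)))))))))))
  →25  S(S(S(S(S(S(S(S(S(add(add(Z, Z), mul(Z, add(SSSZ, Z))))))))))))
  →26  S(S(S(S(S(S(S(S(S(add(Z, mul(Z, add(SSSZ, Z))))))))))))
  →27  S(S(S(S(S(S(S(S(S(mul(Z, add(SSSZ, Z)))))))))))
  →28  S^9(Z)

Term B:
  start: add(mul(SZ, SZ), mul(SSZ, SSSZ))
  →1  add(add(SZ, mul(Z, SZ)), mul(SSZ, SSSZ))
  →2  add(S(add(Z, mul(Z, SZ))), mul(SSZ, SSSZ))
  →3  S(add(add(Z, mul(Z, SZ)), mul(SSZ, SSSZ)))
  →4  S(add(mul(Z, SZ), mul(SSZ, SSSZ)))
  →5  S(add(Z, mul(SSZ, SSSZ)))
  →6  S(mul(SSZ, SSSZ))
  →7  S(add(SSSZ, mul(SZ, SSSZ)))
  →8  S(S(add(SSZ, mul(SZ, SSSZ))))
  →9  S(S(S(add(SZ, mul(SZ, SSSZ)))))
  →10  S(S(S(S(add(Z, mul(SZ, SSSZ))))))
  →11  S(S(S(S(mul(SZ, SSSZ)))))
  →12  S(S(S(S(add(SSSZ, mul(Z, SSSZ))))))
  →13  S(S(S(S(S(add(SSZ, mul(Z, SSSZ)))))))
  →14  S(S(S(S(S(S(add(SZ, mul(Z, SSSZ))))))))
  →15  S(S(S(S(S(S(S(add(Z, mul(Z, SSSZ)))))))))
  →16  S(S(S(S(S(S(S(mul(Z, SSSZ))))))))
  →17  S^7(Z)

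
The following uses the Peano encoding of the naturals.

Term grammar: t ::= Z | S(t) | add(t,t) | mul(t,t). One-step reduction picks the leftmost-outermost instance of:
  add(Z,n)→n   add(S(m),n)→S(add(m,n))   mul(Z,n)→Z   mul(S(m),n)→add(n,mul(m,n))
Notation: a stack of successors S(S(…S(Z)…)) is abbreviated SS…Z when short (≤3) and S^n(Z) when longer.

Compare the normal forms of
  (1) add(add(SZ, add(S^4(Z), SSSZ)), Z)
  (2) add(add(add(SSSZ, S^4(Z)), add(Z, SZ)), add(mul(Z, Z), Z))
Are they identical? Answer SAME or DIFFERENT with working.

Term A:
  start: add(add(SZ, add(S^4(Z), SSSZ)), Z)
  →1  add(S(add(Z, add(S^4(Z), SSSZ))), Z)
  →2  S(add(add(Z, add(S^4(Z), SSSZ)), Z))
  →3  S(add(add(S^4(Z), SSSZ), Z))
  →4  S(add(S(add(SSSZ, SSSZ)), Z))
  →5  S(S(add(add(SSSZ, SSSZ), Z)))
  →6  S(S(add(S(add(SSZ, SSSZ)), Z)))
  →7  S(S(S(add(add(SSZ, SSSZ), Z))))
  →8  S(S(S(add(S(add(SZ, SSSZ)), Z))))
  →9  S(S(S(S(add(add(SZ, SSSZ), Z)))))
  →10  S(S(S(S(add(S(add(Z, SSSZ)), Z)))))
  →11  S(S(S(S(S(add(add(Z, SSSZ), Z))))))
  →12  S(S(S(S(S(add(SSSZ, Z))))))
  →13  S(S(S(S(S(S(add(SSZ, Z)))))))
  →14  S(S(S(S(S(S(S(add(SZ, Z))))))))
  →15  S(S(S(S(S(S(S(S(add(Z, Z)))))))))
  →16  S^8(Z)

Term B:
  start: add(add(add(SSSZ, S^4(Z)), add(Z, SZ)), add(mul(Z, Z), Z))
  →1  add(add(S(add(SSZ, S^4(Z))), add(Z, SZ)), add(mul(Z, Z), Z))
  →2  add(S(add(add(SSZ, S^4(Z)), add(Z, SZ))), add(mul(Z, Z), Z))
  →3  S(add(add(add(SSZ, S^4(Z)), add(Z, SZ)), add(mul(Z, Z), Z)))
  →4  S(add(add(S(add(SZ, S^4(Z))), add(Z, SZ)), add(mul(Z, Z), Z)))
  →5  S(add(S(add(add(SZ, S^4(Z)), add(Z, SZ))), add(mul(Z, Z), Z)))
  →6  S(S(add(add(add(SZ, S^4(Z)), add(Z, SZ)), add(mul(Z, Z), Z))))
  →7  S(S(add(add(S(add(Z, S^4(Z))), add(Z, SZ)), add(mul(Z, Z), Z))))
  →8  S(S(add(S(add(add(Z, S^4(Z)), add(Z, SZ))), add(mul(Z, Z), Z))))
  →9  S(S(S(add(add(add(Z, S^4(Z)), add(Z, SZ)), add(mul(Z, Z), Z)))))
  →10  S(S(S(add(add(S^4(Z), add(Z, SZ)), add(mul(Z, Z), Z)))))
  →11  S(S(S(add(S(add(SSSZ, add(Z, SZ))), add(mul(Z, Z), Z)))))
  →12  S(S(S(S(add(add(SSSZ, add(Z, SZ)), add(mul(Z, Z), Z))))))
  →13  S(S(S(S(add(S(add(SSZ, add(Z, SZ))), add(mul(Z, Z), Z))))))
  →14  S(S(S(S(S(add(add(SSZ, add(Z, SZ)), add(mul(Z, Z), Z)))))))
  →15  S(S(S(S(S(add(S(add(SZ, add(Z, SZ))), add(mul(Z, Z), Z)))))))
  →16  S(S(S(S(S(S(add(add(SZ, add(Z, SZ)), add(mul(Z, Z), Z))))))))
  →17  S(S(S(S(S(S(add(S(add(Z, add(Z, SZ))), add(mul(Z, Z), Z))))))))
  →18  S(S(S(S(S(S(S(add(add(Z, add(Z, SZ)), add(mul(Z, Z), Z)))))))))
  →19  S(S(S(S(S(S(S(add(add(Z, SZ), add(mul(Z, Z), Z)))))))))
  →20  S(S(S(S(S(S(S(add(SZ, add(mul(Z, Z), Z)))))))))
  →21  S(S(S(S(S(S(S(S(add(Z, add(mul(Z, Z), Z))))))))))
  →22  S(S(S(S(S(S(S(S(add(mul(Z, Z), Z)))))))))
  →23  S(S(S(S(S(S(S(S(add(Z, Z)))))))))
  →24  S^8(Z)

Answer: SAME — A ⇓ S^8(Z), B ⇓ S^8(Z)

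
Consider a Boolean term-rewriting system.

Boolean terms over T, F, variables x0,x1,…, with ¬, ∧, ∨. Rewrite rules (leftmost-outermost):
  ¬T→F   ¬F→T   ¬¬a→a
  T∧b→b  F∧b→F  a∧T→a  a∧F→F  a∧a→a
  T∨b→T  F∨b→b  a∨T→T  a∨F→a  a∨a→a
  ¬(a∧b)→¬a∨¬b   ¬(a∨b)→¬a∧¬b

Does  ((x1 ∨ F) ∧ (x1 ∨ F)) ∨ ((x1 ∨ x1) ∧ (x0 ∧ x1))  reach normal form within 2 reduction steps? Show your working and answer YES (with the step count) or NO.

Answer: NO — after 2 steps the term is x1 ∨ ((x1 ∨ x1) ∧ (x0 ∧ x1)), not yet normal

Reduction:
  start: ((x1 ∨ F) ∧ (x1 ∨ F)) ∨ ((x1 ∨ x1) ∧ (x0 ∧ x1))
  [1] (x1 ∨ F) ∨ ((x1 ∨ x1) ∧ (x0 ∧ x1))
  [2] x1 ∨ ((x1 ∨ x1) ∧ (x0 ∧ x1))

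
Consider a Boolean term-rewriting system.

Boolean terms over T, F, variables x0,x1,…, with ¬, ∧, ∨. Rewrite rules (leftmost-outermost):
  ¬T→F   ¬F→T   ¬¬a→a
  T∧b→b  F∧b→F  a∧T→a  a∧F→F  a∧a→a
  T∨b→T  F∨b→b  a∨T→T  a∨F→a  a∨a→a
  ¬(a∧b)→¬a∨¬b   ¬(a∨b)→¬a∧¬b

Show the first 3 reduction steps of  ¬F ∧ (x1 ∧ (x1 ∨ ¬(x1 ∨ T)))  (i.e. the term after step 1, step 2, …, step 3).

Answer: after 3 steps: x1 ∧ (x1 ∨ (¬x1 ∧ ¬T))

Reduction:
  start: ¬F ∧ (x1 ∧ (x1 ∨ ¬(x1 ∨ T)))
  →1  T ∧ (x1 ∧ (x1 ∨ ¬(x1 ∨ T)))
  →2  x1 ∧ (x1 ∨ ¬(x1 ∨ T))
  →3  x1 ∧ (x1 ∨ (¬x1 ∧ ¬T))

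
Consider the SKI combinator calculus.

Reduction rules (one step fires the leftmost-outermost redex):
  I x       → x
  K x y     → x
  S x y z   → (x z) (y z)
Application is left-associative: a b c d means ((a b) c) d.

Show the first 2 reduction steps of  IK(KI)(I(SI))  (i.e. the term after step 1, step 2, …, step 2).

  start: IK(KI)(I(SI))
  →1  K(KI)(I(SI))
  →2  KI

Answer: after 2 steps: KI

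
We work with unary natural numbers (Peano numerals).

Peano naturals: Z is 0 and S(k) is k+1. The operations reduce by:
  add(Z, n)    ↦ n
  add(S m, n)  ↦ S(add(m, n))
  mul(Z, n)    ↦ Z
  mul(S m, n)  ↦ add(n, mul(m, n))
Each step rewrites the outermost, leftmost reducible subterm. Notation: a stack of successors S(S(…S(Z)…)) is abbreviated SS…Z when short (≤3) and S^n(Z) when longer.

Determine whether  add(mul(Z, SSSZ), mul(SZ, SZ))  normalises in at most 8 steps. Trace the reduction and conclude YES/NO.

Answer: YES — reaches normal form SZ in 6 ≤ 8 steps

Working:
  start: add(mul(Z, SSSZ), mul(SZ, SZ))
  [1] add(Z, mul(SZ, SZ))
  [2] mul(SZ, SZ)
  [3] add(SZ, mul(Z, SZ))
  [4] S(add(Z, mul(Z, SZ)))
  [5] S(mul(Z, SZ))
  [6] SZ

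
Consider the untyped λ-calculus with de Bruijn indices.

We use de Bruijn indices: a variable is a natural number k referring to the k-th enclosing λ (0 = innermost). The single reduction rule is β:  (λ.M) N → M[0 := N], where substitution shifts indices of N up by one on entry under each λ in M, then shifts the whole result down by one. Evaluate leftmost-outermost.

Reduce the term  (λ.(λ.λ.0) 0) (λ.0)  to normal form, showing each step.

  start: (λ.(λ.λ.0) 0) (λ.0)
  [1] (λ.λ.0) (λ.0)
  [2] λ.0

Answer: normal form = λ.0  (in 2 steps)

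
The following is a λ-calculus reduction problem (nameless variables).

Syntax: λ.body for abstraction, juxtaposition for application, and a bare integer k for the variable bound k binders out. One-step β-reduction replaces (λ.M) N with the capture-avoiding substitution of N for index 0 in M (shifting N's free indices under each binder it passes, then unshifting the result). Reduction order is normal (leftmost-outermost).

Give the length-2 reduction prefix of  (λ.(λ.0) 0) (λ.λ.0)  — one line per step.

Answer: after 2 steps: λ.λ.0

Reduction:
  start: (λ.(λ.0) 0) (λ.λ.0)
  →1  (λ.0) (λ.λ.0)
  →2  λ.λ.0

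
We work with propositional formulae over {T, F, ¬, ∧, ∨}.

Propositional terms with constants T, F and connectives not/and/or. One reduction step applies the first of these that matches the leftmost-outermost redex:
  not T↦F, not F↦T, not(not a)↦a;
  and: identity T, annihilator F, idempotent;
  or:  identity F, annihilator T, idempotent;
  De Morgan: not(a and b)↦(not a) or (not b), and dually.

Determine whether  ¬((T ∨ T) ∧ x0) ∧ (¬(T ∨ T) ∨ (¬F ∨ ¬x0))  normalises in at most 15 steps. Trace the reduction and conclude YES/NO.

  start: ¬((T ∨ T) ∧ x0) ∧ (¬(T ∨ T) ∨ (¬F ∨ ¬x0))
  →1  (¬(T ∨ T) ∨ ¬x0) ∧ (¬(T ∨ T) ∨ (¬F ∨ ¬x0))
  →2  ((¬T ∧ ¬T) ∨ ¬x0) ∧ (¬(T ∨ T) ∨ (¬F ∨ ¬x0))
  →3  (¬T ∨ ¬x0) ∧ (¬(T ∨ T) ∨ (¬F ∨ ¬x0))
  →4  (F ∨ ¬x0) ∧ (¬(T ∨ T) ∨ (¬F ∨ ¬x0))
  →5  ¬x0 ∧ (¬(T ∨ T) ∨ (¬F ∨ ¬x0))
  →6  ¬x0 ∧ ((¬T ∧ ¬T) ∨ (¬F ∨ ¬x0))
  →7  ¬x0 ∧ (¬T ∨ (¬F ∨ ¬x0))
  →8  ¬x0 ∧ (F ∨ (¬F ∨ ¬x0))
  →9  ¬x0 ∧ (¬F ∨ ¬x0)
  →10  ¬x0 ∧ (T ∨ ¬x0)
  →11  ¬x0 ∧ T
  →12  ¬x0

Answer: YES — reaches normal form ¬x0 in 12 ≤ 15 steps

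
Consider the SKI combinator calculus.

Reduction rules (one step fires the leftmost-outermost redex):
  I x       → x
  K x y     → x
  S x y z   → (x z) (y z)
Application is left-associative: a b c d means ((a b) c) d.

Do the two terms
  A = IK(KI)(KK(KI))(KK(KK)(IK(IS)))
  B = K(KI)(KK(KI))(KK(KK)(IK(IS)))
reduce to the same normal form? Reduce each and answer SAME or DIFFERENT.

Term A:
  start: IK(KI)(KK(KI))(KK(KK)(IK(IS)))
  [1] K(KI)(KK(KI))(KK(KK)(IK(IS)))
  [2] KI(KK(KK)(IK(IS)))
  [3] I

Term B:
  start: K(KI)(KK(KI))(KK(KK)(IK(IS)))
  [1] KI(KK(KK)(IK(IS)))
  [2] I

Answer: SAME — A ⇓ I, B ⇓ I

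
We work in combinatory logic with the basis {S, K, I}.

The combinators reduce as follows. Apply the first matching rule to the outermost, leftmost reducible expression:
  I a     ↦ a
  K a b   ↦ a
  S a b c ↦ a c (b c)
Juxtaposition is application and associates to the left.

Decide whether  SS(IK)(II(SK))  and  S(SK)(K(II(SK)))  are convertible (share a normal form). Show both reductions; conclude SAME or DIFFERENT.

Answer: SAME — A ⇓ S(SK)(K(SK)), B ⇓ S(SK)(K(SK))

Working:
Term A:
  start: SS(IK)(II(SK))
  step 1: S(II(SK))(IK(II(SK)))
  step 2: S(I(SK))(IK(II(SK)))
  step 3: S(SK)(IK(II(SK)))
  step 4: S(SK)(K(II(SK)))
  step 5: S(SK)(K(I(SK)))
  step 6: S(SK)(K(SK))

Term B:
  start: S(SK)(K(II(SK)))
  step 1: S(SK)(K(I(SK)))
  step 2: S(SK)(K(SK))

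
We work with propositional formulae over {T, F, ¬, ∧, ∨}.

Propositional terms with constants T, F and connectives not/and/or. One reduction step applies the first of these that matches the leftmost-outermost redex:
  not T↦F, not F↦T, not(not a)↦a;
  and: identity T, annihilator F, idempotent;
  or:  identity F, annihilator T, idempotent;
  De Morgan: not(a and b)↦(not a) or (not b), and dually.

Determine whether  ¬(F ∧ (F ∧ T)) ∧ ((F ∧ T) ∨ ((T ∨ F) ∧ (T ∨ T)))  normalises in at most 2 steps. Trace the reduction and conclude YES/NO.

  start: ¬(F ∧ (F ∧ T)) ∧ ((F ∧ T) ∨ ((T ∨ F) ∧ (T ∨ T)))
  step 1: (¬F ∨ ¬(F ∧ T)) ∧ ((F ∧ T) ∨ ((T ∨ F) ∧ (T ∨ T)))
  step 2: (T ∨ ¬(F ∧ T)) ∧ ((F ∧ T) ∨ ((T ∨ F) ∧ (T ∨ T)))

Answer: NO — after 2 steps the term is (T ∨ ¬(F ∧ T)) ∧ ((F ∧ T) ∨ ((T ∨ F) ∧ (T ∨ T))), not yet normal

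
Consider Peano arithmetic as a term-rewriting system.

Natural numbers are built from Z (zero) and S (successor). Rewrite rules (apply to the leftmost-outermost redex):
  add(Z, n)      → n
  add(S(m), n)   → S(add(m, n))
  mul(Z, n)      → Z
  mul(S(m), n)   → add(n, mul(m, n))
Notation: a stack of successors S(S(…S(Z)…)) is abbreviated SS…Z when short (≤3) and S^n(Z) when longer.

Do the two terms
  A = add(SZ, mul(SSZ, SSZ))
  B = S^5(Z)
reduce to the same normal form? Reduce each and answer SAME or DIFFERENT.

Answer: SAME — A ⇓ S^5(Z), B ⇓ S^5(Z)

Reduction:
Term A:
  start: add(SZ, mul(SSZ, SSZ))
  [1] S(add(Z, mul(SSZ, SSZ)))
  [2] S(mul(SSZ, SSZ))
  [3] S(add(SSZ, mul(SZ, SSZ)))
  [4] S(S(add(SZ, mul(SZ, SSZ))))
  [5] S(S(S(add(Z, mul(SZ, SSZ)))))
  [6] S(S(S(mul(SZ, SSZ))))
  [7] S(S(S(add(SSZ, mul(Z, SSZ)))))
  [8] S(S(S(S(add(SZ, mul(Z, SSZ))))))
  [9] S(S(S(S(S(add(Z, mul(Z, SSZ)))))))
  [10] S(S(S(S(S(mul(Z, SSZ))))))
  [11] S^5(Z)

Term B:
  start: S^5(Z)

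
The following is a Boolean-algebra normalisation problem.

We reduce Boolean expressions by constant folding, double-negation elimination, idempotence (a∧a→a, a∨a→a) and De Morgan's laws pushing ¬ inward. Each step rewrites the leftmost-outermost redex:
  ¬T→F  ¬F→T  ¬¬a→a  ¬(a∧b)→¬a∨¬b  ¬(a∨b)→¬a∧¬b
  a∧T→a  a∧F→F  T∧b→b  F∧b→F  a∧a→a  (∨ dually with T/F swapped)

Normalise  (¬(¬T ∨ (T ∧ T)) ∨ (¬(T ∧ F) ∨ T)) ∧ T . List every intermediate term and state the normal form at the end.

  start: (¬(¬T ∨ (T ∧ T)) ∨ (¬(T ∧ F) ∨ T)) ∧ T
  [1] ¬(¬T ∨ (T ∧ T)) ∨ (¬(T ∧ F) ∨ T)
  [2] (¬¬T ∧ ¬(T ∧ T)) ∨ (¬(T ∧ F) ∨ T)
  [3] (T ∧ ¬(T ∧ T)) ∨ (¬(T ∧ F) ∨ T)
  [4] ¬(T ∧ T) ∨ (¬(T ∧ F) ∨ T)
  [5] (¬T ∨ ¬T) ∨ (¬(T ∧ F) ∨ T)
  [6] ¬T ∨ (¬(T ∧ F) ∨ T)
  [7] F ∨ (¬(T ∧ F) ∨ T)
  [8] ¬(T ∧ F) ∨ T
  [9] T

Answer: normal form = T  (in 9 steps)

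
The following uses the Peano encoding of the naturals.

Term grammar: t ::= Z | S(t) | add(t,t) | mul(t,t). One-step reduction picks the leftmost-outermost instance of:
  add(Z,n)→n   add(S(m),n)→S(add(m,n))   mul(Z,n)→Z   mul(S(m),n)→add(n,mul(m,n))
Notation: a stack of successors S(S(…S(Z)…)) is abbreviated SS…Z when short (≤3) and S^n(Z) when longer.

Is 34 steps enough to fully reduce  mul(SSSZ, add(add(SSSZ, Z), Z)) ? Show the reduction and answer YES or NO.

  start: mul(SSSZ, add(add(SSSZ, Z), Z))
  [1] add(add(add(SSSZ, Z), Z), mul(SSZ, add(add(SSSZ, Z), Z)))
  [2] add(add(S(add(SSZ, Z)), Z), mul(SSZ, add(add(SSSZ, Z), Z)))
  [3] add(S(add(add(SSZ, Z), Z)), mul(SSZ, add(add(SSSZ, Z), Z)))
  [4] S(add(add(add(SSZ, Z), Z), mul(SSZ, add(add(SSSZ, Z), Z))))
  [5] S(add(add(S(add(SZ, Z)), Z), mul(SSZ, add(add(SSSZ, Z), Z))))
  [6] S(add(S(add(add(SZ, Z), Z)), mul(SSZ, add(add(SSSZ, Z), Z))))
  [7] S(S(add(add(add(SZ, Z), Z), mul(SSZ, add(add(SSSZ, Z), Z)))))
  [8] S(S(add(add(S(add(Z, Z)), Z), mul(SSZ, add(add(SSSZ, Z), Z)))))
  [9] S(S(add(S(add(add(Z, Z), Z)), mul(SSZ, add(add(SSSZ, Z), Z)))))
  [10] S(S(S(add(add(add(Z, Z), Z), mul(SSZ, add(add(SSSZ, Z), Z))))))
  [11] S(S(S(add(add(Z, Z), mul(SSZ, add(add(SSSZ, Z), Z))))))
  [12] S(S(S(add(Z, mul(SSZ, add(add(SSSZ, Z), Z))))))
  [13] S(S(S(mul(SSZ, add(add(SSSZ, Z), Z)))))
  [14] S(S(S(add(add(add(SSSZ, Z), Z), mul(SZ, add(add(SSSZ, Z), Z))))))
  [15] S(S(S(add(add(S(add(SSZ, Z)), Z), mul(SZ, add(add(SSSZ, Z), Z))))))
  [16] S(S(S(add(S(add(add(SSZ, Z), Z)), mul(SZ, add(add(SSSZ, Z), Z))))))
  [17] S(S(S(S(add(add(add(SSZ, Z), Z), mul(SZ, add(add(SSSZ, Z), Z)))))))
  [18] S(S(S(S(add(add(S(add(SZ, Z)), Z), mul(SZ, add(add(SSSZ, Z), Z)))))))
  [19] S(S(S(S(add(S(add(add(SZ, Z), Z)), mul(SZ, add(add(SSSZ, Z), Z)))))))
  [20] S(S(S(S(S(add(add(add(SZ, Z), Z), mul(SZ, add(add(SSSZ, Z), Z))))))))
  [21] S(S(S(S(S(add(add(S(add(Z, Z)), Z), mul(SZ, add(add(SSSZ, Z), Z))))))))
  [22] S(S(S(S(S(add(S(add(add(Z, Z), Z)), mul(SZ, add(add(SSSZ, Z), Z))))))))
  [23] S(S(S(S(S(S(add(add(add(Z, Z), Z), mul(SZ, add(add(SSSZ, Z), Z)))))))))
  [24] S(S(S(S(S(S(add(add(Z, Z), mul(SZ, add(add(SSSZ, Z), Z)))))))))
  [25] S(S(S(S(S(S(add(Z, mul(SZ, add(add(SSSZ, Z), Z)))))))))
  [26] S(S(S(S(S(S(mul(SZ, add(add(SSSZ, Z), Z))))))))
  [27] S(S(S(S(S(S(add(add(add(SSSZ, Z), Z), mul(Z, add(add(SSSZ, Z), Z)))))))))
  [28] S(S(S(S(S(S(add(add(S(add(SSZ, Z)), Z), mul(Z, add(add(SSSZ, Z), Z)))))))))
  [29] S(S(S(S(S(S(add(S(add(add(SSZ, Z), Z)), mul(Z, add(add(SSSZ, Z), Z)))))))))
  [30] S(S(S(S(S(S(S(add(add(add(SSZ, Z), Z), mul(Z, add(add(SSSZ, Z), Z))))))))))
  [31] S(S(S(S(S(S(S(add(add(S(add(SZ, Z)), Z), mul(Z, add(add(SSSZ, Z), Z))))))))))
  [32] S(S(S(S(S(S(S(add(S(add(add(SZ, Z), Z)), mul(Z, add(add(SSSZ, Z), Z))))))))))
  [33] S(S(S(S(S(S(S(S(add(add(add(SZ, Z), Z), mul(Z, add(add(SSSZ, Z), Z)))))))))))
  [34] S(S(S(S(S(S(S(S(add(add(S(add(Z, Z)), Z), mul(Z, add(add(SSSZ, Z), Z)))))))))))

Answer: NO — after 34 steps the term is S(S(S(S(S(S(S(S(add(add(S(add(Z, Z)), Z), mul(Z, add(add(SSSZ, Z), Z))))))))))), not yet normal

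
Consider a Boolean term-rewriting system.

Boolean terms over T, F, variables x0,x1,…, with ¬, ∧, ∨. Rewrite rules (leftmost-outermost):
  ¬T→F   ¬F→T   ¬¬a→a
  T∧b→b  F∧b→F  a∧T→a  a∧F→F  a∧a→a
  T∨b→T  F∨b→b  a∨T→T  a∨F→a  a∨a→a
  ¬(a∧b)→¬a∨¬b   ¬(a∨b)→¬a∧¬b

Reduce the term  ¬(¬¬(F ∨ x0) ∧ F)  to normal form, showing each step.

  start: ¬(¬¬(F ∨ x0) ∧ F)
  →1  ¬¬¬(F ∨ x0) ∨ ¬F
  →2  ¬(F ∨ x0) ∨ ¬F
  →3  (¬F ∧ ¬x0) ∨ ¬F
  →4  (T ∧ ¬x0) ∨ ¬F
  →5  ¬x0 ∨ ¬F
  →6  ¬x0 ∨ T
  →7  T

Answer: normal form = T  (in 7 steps)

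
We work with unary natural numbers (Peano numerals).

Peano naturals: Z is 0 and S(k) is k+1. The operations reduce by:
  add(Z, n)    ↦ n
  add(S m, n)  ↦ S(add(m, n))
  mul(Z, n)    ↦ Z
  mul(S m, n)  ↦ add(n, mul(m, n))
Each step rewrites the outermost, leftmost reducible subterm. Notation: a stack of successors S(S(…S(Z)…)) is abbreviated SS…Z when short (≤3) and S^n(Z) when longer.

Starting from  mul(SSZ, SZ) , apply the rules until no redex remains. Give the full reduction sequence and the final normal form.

Answer: normal form = SSZ  (in 7 steps)

Reduction:
  start: mul(SSZ, SZ)
  [1] add(SZ, mul(SZ, SZ))
  [2] S(add(Z, mul(SZ, SZ)))
  [3] S(mul(SZ, SZ))
  [4] S(add(SZ, mul(Z, SZ)))
  [5] S(S(add(Z, mul(Z, SZ))))
  [6] S(S(mul(Z, SZ)))
  [7] SSZ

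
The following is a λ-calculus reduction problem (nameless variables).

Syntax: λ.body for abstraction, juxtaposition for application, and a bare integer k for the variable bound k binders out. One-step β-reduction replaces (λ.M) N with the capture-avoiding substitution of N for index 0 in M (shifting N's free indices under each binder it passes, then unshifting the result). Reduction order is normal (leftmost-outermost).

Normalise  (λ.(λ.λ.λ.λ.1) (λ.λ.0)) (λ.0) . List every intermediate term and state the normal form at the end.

  start: (λ.(λ.λ.λ.λ.1) (λ.λ.0)) (λ.0)
  step 1: (λ.λ.λ.λ.1) (λ.λ.0)
  step 2: λ.λ.λ.1

Answer: normal form = λ.λ.λ.1  (in 2 steps)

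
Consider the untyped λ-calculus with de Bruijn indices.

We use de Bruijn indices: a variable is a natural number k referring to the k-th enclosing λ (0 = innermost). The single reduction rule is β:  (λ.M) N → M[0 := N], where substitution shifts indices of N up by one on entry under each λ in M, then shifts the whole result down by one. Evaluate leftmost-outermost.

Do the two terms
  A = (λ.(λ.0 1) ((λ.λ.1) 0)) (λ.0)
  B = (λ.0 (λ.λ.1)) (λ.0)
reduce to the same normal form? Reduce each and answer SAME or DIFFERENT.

Answer: DIFFERENT — A ⇓ λ.0, B ⇓ λ.λ.1

Working:
Term A:
  start: (λ.(λ.0 1) ((λ.λ.1) 0)) (λ.0)
  step 1: (λ.0 (λ.0)) ((λ.λ.1) (λ.0))
  step 2: (λ.λ.1) (λ.0) (λ.0)
  step 3: (λ.λ.0) (λ.0)
  step 4: λ.0

Term B:
  start: (λ.0 (λ.λ.1)) (λ.0)
  step 1: (λ.0) (λ.λ.1)
  step 2: λ.λ.1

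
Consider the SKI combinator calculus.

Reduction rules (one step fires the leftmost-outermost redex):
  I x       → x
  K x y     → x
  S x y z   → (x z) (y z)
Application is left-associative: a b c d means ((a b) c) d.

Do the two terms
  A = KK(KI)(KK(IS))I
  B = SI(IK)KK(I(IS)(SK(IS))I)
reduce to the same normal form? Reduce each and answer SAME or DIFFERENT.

Answer: SAME — A ⇓ K, B ⇓ K

Reduction:
Term A:
  start: KK(KI)(KK(IS))I
  [1] K(KK(IS))I
  [2] KK(IS)
  [3] K

Term B:
  start: SI(IK)KK(I(IS)(SK(IS))I)
  [1] IK(IKK)K(I(IS)(SK(IS))I)
  [2] K(IKK)K(I(IS)(SK(IS))I)
  [3] IKK(I(IS)(SK(IS))I)
  [4] KK(I(IS)(SK(IS))I)
  [5] K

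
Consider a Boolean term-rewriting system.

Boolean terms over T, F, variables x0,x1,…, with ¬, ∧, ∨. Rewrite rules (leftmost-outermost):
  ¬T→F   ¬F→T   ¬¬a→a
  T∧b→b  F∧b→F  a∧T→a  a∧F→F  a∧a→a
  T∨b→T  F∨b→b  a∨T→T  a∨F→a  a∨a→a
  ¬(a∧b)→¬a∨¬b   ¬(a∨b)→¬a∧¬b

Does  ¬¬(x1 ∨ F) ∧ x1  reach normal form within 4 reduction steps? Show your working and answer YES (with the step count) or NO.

Answer: YES — reaches normal form x1 in 3 ≤ 4 steps

Derivation:
  start: ¬¬(x1 ∨ F) ∧ x1
  [1] (x1 ∨ F) ∧ x1
  [2] x1 ∧ x1
  [3] x1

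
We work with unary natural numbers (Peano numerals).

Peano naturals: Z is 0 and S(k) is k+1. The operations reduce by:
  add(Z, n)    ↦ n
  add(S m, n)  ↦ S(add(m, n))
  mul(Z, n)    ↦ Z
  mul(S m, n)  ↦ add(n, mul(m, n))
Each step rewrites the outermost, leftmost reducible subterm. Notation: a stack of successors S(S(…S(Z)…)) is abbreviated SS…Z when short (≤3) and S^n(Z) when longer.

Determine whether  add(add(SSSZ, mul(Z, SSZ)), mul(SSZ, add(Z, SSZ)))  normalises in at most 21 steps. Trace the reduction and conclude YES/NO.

Answer: YES — reaches normal form S^7(Z) in 20 ≤ 21 steps

Derivation:
  start: add(add(SSSZ, mul(Z, SSZ)), mul(SSZ, add(Z, SSZ)))
  [1] add(S(add(SSZ, mul(Z, SSZ))), mul(SSZ, add(Z, SSZ)))
  [2] S(add(add(SSZ, mul(Z, SSZ)), mul(SSZ, add(Z, SSZ))))
  [3] S(add(S(add(SZ, mul(Z, SSZ))), mul(SSZ, add(Z, SSZ))))
  [4] S(S(add(add(SZ, mul(Z, SSZ)), mul(SSZ, add(Z, SSZ)))))
  [5] S(S(add(S(add(Z, mul(Z, SSZ))), mul(SSZ, add(Z, SSZ)))))
  [6] S(S(S(add(add(Z, mul(Z, SSZ)), mul(SSZ, add(Z, SSZ))))))
  [7] S(S(S(add(mul(Z, SSZ), mul(SSZ, add(Z, SSZ))))))
  [8] S(S(S(add(Z, mul(SSZ, add(Z, SSZ))))))
  [9] S(S(S(mul(SSZ, add(Z, SSZ)))))
  [10] S(S(S(add(add(Z, SSZ), mul(SZ, add(Z, SSZ))))))
  [11] S(S(S(add(SSZ, mul(SZ, add(Z, SSZ))))))
  [12] S(S(S(S(add(SZ, mul(SZ, add(Z, SSZ)))))))
  [13] S(S(S(S(S(add(Z, mul(SZ, add(Z, SSZ))))))))
  [14] S(S(S(S(S(mul(SZ, add(Z, SSZ)))))))
  [15] S(S(S(S(S(add(add(Z, SSZ), mul(Z, add(Z, SSZ))))))))
  [16] S(S(S(S(S(add(SSZ, mul(Z, add(Z, SSZ))))))))
  [17] S(S(S(S(S(S(add(SZ, mul(Z, add(Z, SSZ)))))))))
  [18] S(S(S(S(S(S(S(add(Z, mul(Z, add(Z, SSZ))))))))))
  [19] S(S(S(S(S(S(S(mul(Z, add(Z, SSZ)))))))))
  [20] S^7(Z)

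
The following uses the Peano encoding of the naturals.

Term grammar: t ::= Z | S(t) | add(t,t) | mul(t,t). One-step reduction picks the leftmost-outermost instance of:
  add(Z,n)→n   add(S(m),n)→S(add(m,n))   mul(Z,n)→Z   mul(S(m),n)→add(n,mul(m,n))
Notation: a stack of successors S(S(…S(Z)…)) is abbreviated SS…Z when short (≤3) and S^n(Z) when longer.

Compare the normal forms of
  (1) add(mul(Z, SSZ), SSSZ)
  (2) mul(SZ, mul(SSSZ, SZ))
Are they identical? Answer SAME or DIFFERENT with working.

Answer: SAME — A ⇓ SSSZ, B ⇓ SSSZ

Working:
Term A:
  start: add(mul(Z, SSZ), SSSZ)
  [1] add(Z, SSSZ)
  [2] SSSZ

Term B:
  start: mul(SZ, mul(SSSZ, SZ))
  [1] add(mul(SSSZ, SZ), mul(Z, mul(SSSZ, SZ)))
  [2] add(add(SZ, mul(SSZ, SZ)), mul(Z, mul(SSSZ, SZ)))
  [3] add(S(add(Z, mul(SSZ, SZ))), mul(Z, mul(SSSZ, SZ)))
  [4] S(add(add(Z, mul(SSZ, SZ)), mul(Z, mul(SSSZ, SZ))))
  [5] S(add(mul(SSZ, SZ), mul(Z, mul(SSSZ, SZ))))
  [6] S(add(add(SZ, mul(SZ, SZ)), mul(Z, mul(SSSZ, SZ))))
  [7] S(add(S(add(Z, mul(SZ, SZ))), mul(Z, mul(SSSZ, SZ))))
  [8] S(S(add(add(Z, mul(SZ, SZ)), mul(Z, mul(SSSZ, SZ)))))
  [9] S(S(add(mul(SZ, SZ), mul(Z, mul(SSSZ, SZ)))))
  [10] S(S(add(add(SZ, mul(Z, SZ)), mul(Z, mul(SSSZ, SZ)))))
  [11] S(S(add(S(add(Z, mul(Z, SZ))), mul(Z, mul(SSSZ, SZ)))))
  [12] S(S(S(add(add(Z, mul(Z, SZ)), mul(Z, mul(SSSZ, SZ))))))
  [13] S(S(S(add(mul(Z, SZ), mul(Z, mul(SSSZ, SZ))))))
  [14] S(S(S(add(Z, mul(Z, mul(SSSZ, SZ))))))
  [15] S(S(S(mul(Z, mul(SSSZ, SZ)))))
  [16] SSSZ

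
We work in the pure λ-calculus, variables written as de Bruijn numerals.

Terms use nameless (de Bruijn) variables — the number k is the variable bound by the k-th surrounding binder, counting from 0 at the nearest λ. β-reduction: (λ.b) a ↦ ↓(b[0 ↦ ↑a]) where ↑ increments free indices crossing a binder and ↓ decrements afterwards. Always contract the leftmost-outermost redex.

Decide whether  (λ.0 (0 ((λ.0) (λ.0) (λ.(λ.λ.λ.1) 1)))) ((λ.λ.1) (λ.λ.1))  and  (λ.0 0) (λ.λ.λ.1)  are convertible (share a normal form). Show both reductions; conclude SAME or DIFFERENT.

Term A:
  start: (λ.0 (0 ((λ.0) (λ.0) (λ.(λ.λ.λ.1) 1)))) ((λ.λ.1) (λ.λ.1))
  →1  (λ.λ.1) (λ.λ.1) ((λ.λ.1) (λ.λ.1) ((λ.0) (λ.0) (λ.(λ.λ.λ.1) ((λ.λ.1) (λ.λ.1)))))
  →2  (λ.λ.λ.1) ((λ.λ.1) (λ.λ.1) ((λ.0) (λ.0) (λ.(λ.λ.λ.1) ((λ.λ.1) (λ.λ.1)))))
  →3  λ.λ.1

Term B:
  start: (λ.0 0) (λ.λ.λ.1)
  →1  (λ.λ.λ.1) (λ.λ.λ.1)
  →2  λ.λ.1

Answer: SAME — A ⇓ λ.λ.1, B ⇓ λ.λ.1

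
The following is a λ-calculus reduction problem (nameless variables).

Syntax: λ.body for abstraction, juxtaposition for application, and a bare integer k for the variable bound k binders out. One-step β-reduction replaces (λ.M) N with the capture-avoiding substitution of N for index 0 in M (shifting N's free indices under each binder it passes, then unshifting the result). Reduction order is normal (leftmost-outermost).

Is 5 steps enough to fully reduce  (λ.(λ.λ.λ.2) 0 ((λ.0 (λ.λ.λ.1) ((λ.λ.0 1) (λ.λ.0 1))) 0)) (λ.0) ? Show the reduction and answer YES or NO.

Answer: YES — reaches normal form λ.λ.0 in 3 ≤ 5 steps

Working:
  start: (λ.(λ.λ.λ.2) 0 ((λ.0 (λ.λ.λ.1) ((λ.λ.0 1) (λ.λ.0 1))) 0)) (λ.0)
  →1  (λ.λ.λ.2) (λ.0) ((λ.0 (λ.λ.λ.1) ((λ.λ.0 1) (λ.λ.0 1))) (λ.0))
  →2  (λ.λ.λ.0) ((λ.0 (λ.λ.λ.1) ((λ.λ.0 1) (λ.λ.0 1))) (λ.0))
  →3  λ.λ.0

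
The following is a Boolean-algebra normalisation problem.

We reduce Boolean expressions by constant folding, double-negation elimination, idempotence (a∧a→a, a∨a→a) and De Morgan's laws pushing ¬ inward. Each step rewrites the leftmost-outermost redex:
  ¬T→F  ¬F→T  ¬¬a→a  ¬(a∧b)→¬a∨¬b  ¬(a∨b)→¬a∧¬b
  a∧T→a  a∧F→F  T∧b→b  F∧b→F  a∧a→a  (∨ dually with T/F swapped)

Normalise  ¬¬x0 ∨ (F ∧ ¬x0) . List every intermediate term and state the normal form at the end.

  start: ¬¬x0 ∨ (F ∧ ¬x0)
  →1  x0 ∨ (F ∧ ¬x0)
  →2  x0 ∨ F
  →3  x0

Answer: normal form = x0  (in 3 steps)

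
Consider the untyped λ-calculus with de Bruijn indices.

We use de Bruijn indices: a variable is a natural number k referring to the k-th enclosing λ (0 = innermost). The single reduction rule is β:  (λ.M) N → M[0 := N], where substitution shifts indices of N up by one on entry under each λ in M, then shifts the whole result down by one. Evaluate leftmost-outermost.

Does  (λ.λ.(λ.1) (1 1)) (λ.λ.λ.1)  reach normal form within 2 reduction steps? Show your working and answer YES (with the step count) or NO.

  start: (λ.λ.(λ.1) (1 1)) (λ.λ.λ.1)
  →1  λ.(λ.1) ((λ.λ.λ.1) (λ.λ.λ.1))
  →2  λ.0

Answer: YES — reaches normal form λ.0 in 2 ≤ 2 steps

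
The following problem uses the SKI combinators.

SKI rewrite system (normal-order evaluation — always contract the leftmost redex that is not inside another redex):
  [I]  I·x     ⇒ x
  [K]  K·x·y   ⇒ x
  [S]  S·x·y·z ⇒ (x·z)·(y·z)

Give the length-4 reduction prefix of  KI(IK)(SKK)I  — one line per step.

  start: KI(IK)(SKK)I
  step 1: I(SKK)I
  step 2: SKKI
  step 3: KI(KI)
  step 4: I

Answer: after 4 steps: I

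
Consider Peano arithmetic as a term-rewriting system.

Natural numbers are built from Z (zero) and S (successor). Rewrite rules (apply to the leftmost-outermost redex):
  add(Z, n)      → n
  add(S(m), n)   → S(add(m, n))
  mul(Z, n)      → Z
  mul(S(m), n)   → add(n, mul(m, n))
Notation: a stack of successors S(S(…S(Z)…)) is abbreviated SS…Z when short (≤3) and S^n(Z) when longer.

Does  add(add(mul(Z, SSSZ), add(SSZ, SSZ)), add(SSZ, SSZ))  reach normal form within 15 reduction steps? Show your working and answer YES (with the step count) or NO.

  start: add(add(mul(Z, SSSZ), add(SSZ, SSZ)), add(SSZ, SSZ))
  step 1: add(add(Z, add(SSZ, SSZ)), add(SSZ, SSZ))
  step 2: add(add(SSZ, SSZ), add(SSZ, SSZ))
  step 3: add(S(add(SZ, SSZ)), add(SSZ, SSZ))
  step 4: S(add(add(SZ, SSZ), add(SSZ, SSZ)))
  step 5: S(add(S(add(Z, SSZ)), add(SSZ, SSZ)))
  step 6: S(S(add(add(Z, SSZ), add(SSZ, SSZ))))
  step 7: S(S(add(SSZ, add(SSZ, SSZ))))
  step 8: S(S(S(add(SZ, add(SSZ, SSZ)))))
  step 9: S(S(S(S(add(Z, add(SSZ, SSZ))))))
  step 10: S(S(S(S(add(SSZ, SSZ)))))
  step 11: S(S(S(S(S(add(SZ, SSZ))))))
  step 12: S(S(S(S(S(S(add(Z, SSZ)))))))
  step 13: S^8(Z)

Answer: YES — reaches normal form S^8(Z) in 13 ≤ 15 steps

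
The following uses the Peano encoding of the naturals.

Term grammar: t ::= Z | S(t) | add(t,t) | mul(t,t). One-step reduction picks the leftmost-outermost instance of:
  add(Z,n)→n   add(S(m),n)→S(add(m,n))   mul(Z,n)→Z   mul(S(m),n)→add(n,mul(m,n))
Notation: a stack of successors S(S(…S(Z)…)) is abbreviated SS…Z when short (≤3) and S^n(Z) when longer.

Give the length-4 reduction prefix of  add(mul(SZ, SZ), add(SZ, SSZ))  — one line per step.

Answer: after 4 steps: S(add(mul(Z, SZ), add(SZ, SSZ)))

Reduction:
  start: add(mul(SZ, SZ), add(SZ, SSZ))
  step 1: add(add(SZ, mul(Z, SZ)), add(SZ, SSZ))
  step 2: add(S(add(Z, mul(Z, SZ))), add(SZ, SSZ))
  step 3: S(add(add(Z, mul(Z, SZ)), add(SZ, SSZ)))
  step 4: S(add(mul(Z, SZ), add(SZ, SSZ)))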